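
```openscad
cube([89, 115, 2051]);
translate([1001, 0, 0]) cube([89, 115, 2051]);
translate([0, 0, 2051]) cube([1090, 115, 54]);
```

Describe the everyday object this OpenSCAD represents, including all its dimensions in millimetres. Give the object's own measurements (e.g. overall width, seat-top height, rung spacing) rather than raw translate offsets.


A door frame. The clear opening is 912 mm wide and 2051 mm high. Two 89 mm wide jambs, 115 mm deep, stand either side of the opening from the floor to the top of the opening. A 54 mm thick head sits across the top of both jambs, spanning the full outside width of the frame.


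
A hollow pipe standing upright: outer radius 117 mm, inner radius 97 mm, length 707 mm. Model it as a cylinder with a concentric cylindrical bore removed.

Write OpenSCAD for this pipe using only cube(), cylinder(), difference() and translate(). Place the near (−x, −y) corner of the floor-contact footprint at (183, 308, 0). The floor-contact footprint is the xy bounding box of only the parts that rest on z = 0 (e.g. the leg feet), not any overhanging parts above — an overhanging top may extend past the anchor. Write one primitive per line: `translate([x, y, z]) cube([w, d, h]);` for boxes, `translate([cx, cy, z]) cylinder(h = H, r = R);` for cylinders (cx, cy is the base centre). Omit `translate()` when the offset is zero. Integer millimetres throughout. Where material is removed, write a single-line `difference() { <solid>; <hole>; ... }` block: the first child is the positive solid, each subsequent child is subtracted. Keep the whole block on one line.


difference() { translate([300, 425, 0]) cylinder(h = 707, r = 117); translate([300, 425, 0]) cylinder(h = 707, r = 97); }


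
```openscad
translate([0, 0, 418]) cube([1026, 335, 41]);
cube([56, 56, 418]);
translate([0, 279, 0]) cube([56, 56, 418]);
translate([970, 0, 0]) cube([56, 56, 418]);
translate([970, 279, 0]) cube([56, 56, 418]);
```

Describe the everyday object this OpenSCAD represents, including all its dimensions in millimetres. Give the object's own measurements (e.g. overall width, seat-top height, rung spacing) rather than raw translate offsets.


A bench: a 1026×335 mm seat slab, 41 mm thick, top at z = 459 mm, on four 56×56 mm square legs flush with the seat corners and standing on z = 0.


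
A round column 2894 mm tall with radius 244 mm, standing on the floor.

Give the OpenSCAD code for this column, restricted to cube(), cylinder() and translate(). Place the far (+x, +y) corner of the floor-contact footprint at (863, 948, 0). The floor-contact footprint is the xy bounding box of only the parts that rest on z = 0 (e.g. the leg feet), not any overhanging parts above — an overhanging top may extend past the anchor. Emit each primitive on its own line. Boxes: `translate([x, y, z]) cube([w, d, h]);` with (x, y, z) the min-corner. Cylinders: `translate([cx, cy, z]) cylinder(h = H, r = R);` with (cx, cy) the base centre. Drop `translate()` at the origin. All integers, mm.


translate([619, 704, 0]) cylinder(h = 2894, r = 244);


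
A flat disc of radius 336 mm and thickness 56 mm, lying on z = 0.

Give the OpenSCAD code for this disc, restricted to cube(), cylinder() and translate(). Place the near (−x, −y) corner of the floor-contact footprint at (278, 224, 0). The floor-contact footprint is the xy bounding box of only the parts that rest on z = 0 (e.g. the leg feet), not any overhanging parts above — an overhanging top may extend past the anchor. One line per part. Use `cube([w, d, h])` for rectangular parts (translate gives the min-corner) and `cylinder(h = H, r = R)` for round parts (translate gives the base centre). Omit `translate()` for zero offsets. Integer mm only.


translate([614, 560, 0]) cylinder(h = 56, r = 336);


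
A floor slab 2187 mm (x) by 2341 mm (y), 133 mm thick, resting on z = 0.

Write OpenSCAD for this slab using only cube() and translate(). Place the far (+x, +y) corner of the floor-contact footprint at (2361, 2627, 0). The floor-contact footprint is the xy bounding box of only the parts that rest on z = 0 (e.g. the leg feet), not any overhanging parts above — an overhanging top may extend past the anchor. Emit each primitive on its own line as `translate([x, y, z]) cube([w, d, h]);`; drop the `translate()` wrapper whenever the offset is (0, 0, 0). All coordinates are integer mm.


translate([174, 286, 0]) cube([2187, 2341, 133]);


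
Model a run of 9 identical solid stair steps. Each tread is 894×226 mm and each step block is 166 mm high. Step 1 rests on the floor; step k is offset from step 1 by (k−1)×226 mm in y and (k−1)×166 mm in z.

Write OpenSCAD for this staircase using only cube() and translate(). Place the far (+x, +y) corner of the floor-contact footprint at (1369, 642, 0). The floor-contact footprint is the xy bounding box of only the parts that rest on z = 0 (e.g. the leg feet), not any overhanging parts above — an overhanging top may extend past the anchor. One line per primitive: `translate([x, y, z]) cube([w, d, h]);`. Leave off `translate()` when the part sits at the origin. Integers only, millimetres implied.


translate([475, 416, 0]) cube([894, 226, 166]);
translate([475, 642, 166]) cube([894, 226, 166]);
translate([475, 868, 332]) cube([894, 226, 166]);
translate([475, 1094, 498]) cube([894, 226, 166]);
translate([475, 1320, 664]) cube([894, 226, 166]);
translate([475, 1546, 830]) cube([894, 226, 166]);
translate([475, 1772, 996]) cube([894, 226, 166]);
translate([475, 1998, 1162]) cube([894, 226, 166]);
translate([475, 2224, 1328]) cube([894, 226, 166]);


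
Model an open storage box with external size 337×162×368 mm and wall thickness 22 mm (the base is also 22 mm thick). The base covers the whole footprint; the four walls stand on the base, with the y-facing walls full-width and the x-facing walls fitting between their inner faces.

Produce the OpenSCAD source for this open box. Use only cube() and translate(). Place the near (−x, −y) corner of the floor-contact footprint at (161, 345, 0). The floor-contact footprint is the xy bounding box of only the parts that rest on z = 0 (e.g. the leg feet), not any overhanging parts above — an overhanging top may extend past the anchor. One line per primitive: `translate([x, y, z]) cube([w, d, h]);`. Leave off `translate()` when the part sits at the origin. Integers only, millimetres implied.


translate([161, 345, 0]) cube([337, 162, 22]);
translate([161, 345, 22]) cube([337, 22, 346]);
translate([161, 485, 22]) cube([337, 22, 346]);
translate([161, 367, 22]) cube([22, 118, 346]);
translate([476, 367, 22]) cube([22, 118, 346]);


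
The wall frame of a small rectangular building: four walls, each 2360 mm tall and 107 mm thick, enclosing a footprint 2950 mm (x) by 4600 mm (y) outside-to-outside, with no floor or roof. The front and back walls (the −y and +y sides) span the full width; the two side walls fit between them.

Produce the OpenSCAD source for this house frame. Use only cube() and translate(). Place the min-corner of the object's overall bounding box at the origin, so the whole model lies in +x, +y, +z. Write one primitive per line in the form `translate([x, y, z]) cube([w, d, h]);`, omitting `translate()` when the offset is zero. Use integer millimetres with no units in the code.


cube([2950, 107, 2360]);
translate([0, 4493, 0]) cube([2950, 107, 2360]);
translate([0, 107, 0]) cube([107, 4386, 2360]);
translate([2843, 107, 0]) cube([107, 4386, 2360]);


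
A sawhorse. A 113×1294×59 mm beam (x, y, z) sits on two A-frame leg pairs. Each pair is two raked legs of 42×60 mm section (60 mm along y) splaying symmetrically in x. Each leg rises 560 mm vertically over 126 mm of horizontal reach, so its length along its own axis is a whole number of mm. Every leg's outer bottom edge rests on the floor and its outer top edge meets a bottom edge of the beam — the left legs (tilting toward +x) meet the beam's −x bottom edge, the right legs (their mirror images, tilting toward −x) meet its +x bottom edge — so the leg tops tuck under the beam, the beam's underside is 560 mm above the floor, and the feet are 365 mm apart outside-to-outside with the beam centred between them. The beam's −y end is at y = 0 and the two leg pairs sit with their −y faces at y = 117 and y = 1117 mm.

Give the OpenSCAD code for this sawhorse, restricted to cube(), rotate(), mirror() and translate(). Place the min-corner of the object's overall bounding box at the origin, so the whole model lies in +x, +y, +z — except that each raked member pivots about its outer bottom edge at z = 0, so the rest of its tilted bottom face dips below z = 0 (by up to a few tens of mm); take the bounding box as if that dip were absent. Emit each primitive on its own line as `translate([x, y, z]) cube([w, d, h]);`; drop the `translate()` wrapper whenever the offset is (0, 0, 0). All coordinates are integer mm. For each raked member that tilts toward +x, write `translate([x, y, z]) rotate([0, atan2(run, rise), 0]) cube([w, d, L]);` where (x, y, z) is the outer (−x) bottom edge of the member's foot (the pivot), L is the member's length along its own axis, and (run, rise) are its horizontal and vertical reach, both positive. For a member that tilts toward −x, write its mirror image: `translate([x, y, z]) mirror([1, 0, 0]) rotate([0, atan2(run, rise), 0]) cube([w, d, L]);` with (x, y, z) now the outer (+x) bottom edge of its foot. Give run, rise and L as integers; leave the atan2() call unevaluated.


// leg length = √(126² + 560²) = 574
// right-leg outer foot x = 2·126 + 113 = 365
// beam min-corner = (126, 0, 560)
translate([126, 0, 560]) cube([113, 1294, 59]);
translate([0, 117, 0]) rotate([0, atan2(126, 560), 0]) cube([42, 60, 574]);
translate([365, 117, 0]) mirror([1, 0, 0]) rotate([0, atan2(126, 560), 0]) cube([42, 60, 574]);
translate([0, 1117, 0]) rotate([0, atan2(126, 560), 0]) cube([42, 60, 574]);
translate([365, 1117, 0]) mirror([1, 0, 0]) rotate([0, atan2(126, 560), 0]) cube([42, 60, 574]);


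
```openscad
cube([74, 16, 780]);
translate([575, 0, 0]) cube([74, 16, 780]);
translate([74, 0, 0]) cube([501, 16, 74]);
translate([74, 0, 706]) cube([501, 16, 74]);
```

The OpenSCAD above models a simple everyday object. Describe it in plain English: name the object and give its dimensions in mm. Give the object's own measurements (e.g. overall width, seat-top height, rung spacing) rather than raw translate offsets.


A rectangular picture frame lying in the x–z plane (depth along y). The opening is 501 mm wide (x) by 632 mm tall (z), surrounded by a border 74 mm wide on all four sides. The frame is 16 mm deep and is made of two full-height vertical stiles with two horizontal rails fitted between them.


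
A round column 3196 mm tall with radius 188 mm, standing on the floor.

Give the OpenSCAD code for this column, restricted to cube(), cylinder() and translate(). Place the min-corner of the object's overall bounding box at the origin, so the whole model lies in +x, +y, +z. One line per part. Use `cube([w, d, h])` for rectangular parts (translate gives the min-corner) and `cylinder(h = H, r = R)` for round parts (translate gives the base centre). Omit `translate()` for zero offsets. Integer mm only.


translate([188, 188, 0]) cylinder(h = 3196, r = 188);


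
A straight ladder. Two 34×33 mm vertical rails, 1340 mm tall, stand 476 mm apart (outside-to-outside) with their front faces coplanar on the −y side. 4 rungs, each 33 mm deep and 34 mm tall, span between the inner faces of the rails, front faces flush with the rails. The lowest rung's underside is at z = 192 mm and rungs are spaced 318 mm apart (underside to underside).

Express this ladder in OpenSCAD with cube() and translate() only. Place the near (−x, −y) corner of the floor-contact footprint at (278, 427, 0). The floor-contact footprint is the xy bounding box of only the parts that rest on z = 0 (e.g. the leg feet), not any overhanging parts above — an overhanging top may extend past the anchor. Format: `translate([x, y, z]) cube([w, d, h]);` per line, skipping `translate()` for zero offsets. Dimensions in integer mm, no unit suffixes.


// rung span = 476 - 2*34 = 408
// rung[k] z = 192 + k*318
translate([278, 427, 0]) cube([34, 33, 1340]);
translate([720, 427, 0]) cube([34, 33, 1340]);
translate([312, 427, 192]) cube([408, 33, 34]);
translate([312, 427, 510]) cube([408, 33, 34]);
translate([312, 427, 828]) cube([408, 33, 34]);
translate([312, 427, 1146]) cube([408, 33, 34]);


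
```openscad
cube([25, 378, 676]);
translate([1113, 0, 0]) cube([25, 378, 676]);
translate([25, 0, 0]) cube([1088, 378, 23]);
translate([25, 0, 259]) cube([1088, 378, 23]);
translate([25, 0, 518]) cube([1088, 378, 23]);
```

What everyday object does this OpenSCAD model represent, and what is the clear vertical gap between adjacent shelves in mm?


A bookshelf. The clear shelf gap is 236 mm.

Two tall side panels with 3 horizontal boards between them — a bookshelf. The first two shelf undersides are at z = 0 and z = 259; with shelf thickness 23, the clear gap is 259 − 0 − 23 = 236 mm.


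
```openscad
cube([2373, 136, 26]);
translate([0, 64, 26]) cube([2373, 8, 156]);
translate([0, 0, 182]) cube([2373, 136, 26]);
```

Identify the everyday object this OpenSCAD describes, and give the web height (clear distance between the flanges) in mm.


An I-beam. The web height is 156 mm.

Two wide flanges with a thin centred web — an I-beam. Overall 208 mm minus two 26 mm flanges gives a web of 208 − 2·26 = 156 mm.


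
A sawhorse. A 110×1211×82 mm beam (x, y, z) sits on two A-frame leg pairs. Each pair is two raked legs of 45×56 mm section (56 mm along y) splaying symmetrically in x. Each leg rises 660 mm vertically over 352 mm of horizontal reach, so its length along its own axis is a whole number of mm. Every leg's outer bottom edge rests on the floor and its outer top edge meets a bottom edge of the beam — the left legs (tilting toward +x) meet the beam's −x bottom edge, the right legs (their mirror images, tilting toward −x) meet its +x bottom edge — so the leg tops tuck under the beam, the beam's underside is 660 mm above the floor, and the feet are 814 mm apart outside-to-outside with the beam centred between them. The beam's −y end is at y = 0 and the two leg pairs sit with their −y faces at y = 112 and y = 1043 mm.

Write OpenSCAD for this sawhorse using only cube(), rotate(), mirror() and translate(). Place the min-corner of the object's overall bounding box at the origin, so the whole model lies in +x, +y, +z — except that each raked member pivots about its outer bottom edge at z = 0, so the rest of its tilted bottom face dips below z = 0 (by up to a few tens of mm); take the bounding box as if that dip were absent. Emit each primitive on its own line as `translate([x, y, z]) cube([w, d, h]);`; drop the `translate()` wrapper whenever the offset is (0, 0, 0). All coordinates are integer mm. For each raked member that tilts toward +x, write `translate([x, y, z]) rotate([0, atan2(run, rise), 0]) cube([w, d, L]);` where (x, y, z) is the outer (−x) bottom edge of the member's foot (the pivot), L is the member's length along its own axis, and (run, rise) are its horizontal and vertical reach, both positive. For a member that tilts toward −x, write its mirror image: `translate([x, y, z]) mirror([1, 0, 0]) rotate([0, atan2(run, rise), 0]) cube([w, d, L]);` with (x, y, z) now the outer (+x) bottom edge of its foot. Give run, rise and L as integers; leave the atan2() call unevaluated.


// leg length = √(352² + 660²) = 748
// right-leg outer foot x = 2·352 + 110 = 814
// beam min-corner = (352, 0, 660)
translate([352, 0, 660]) cube([110, 1211, 82]);
translate([0, 112, 0]) rotate([0, atan2(352, 660), 0]) cube([45, 56, 748]);
translate([814, 112, 0]) mirror([1, 0, 0]) rotate([0, atan2(352, 660), 0]) cube([45, 56, 748]);
translate([0, 1043, 0]) rotate([0, atan2(352, 660), 0]) cube([45, 56, 748]);
translate([814, 1043, 0]) mirror([1, 0, 0]) rotate([0, atan2(352, 660), 0]) cube([45, 56, 748]);


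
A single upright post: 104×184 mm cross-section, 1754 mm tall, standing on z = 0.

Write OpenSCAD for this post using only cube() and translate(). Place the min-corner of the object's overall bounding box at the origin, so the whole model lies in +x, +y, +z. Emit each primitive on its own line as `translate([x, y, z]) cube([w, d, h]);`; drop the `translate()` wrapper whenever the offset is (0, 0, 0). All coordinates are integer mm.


cube([104, 184, 1754]);


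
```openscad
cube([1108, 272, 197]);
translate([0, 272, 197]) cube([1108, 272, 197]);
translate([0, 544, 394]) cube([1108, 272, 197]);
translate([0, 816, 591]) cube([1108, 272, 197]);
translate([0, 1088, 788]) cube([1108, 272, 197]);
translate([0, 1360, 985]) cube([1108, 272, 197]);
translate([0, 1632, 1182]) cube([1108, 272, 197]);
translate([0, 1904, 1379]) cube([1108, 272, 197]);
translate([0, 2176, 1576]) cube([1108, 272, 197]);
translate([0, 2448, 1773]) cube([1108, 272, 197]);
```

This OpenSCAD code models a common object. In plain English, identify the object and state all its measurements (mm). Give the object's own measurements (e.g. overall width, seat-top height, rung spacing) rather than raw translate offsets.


A straight staircase of 10 solid steps. Each step is 1108 mm wide (x), 272 mm deep (y, the going) and 197 mm tall (the rise). The first step rests on the floor; each subsequent step sits one going further in +y and one rise higher in +z, directly behind and above the previous step with no overlap.


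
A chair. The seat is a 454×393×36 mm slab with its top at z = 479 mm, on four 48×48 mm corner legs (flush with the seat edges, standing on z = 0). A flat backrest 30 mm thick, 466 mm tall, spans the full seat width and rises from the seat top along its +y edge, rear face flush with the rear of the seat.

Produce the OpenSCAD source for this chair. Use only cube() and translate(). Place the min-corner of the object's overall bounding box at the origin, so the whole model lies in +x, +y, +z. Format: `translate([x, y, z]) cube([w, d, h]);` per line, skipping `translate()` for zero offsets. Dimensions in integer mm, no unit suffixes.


translate([0, 0, 443]) cube([454, 393, 36]);
cube([48, 48, 443]);
translate([406, 0, 0]) cube([48, 48, 443]);
translate([0, 345, 0]) cube([48, 48, 443]);
translate([406, 345, 0]) cube([48, 48, 443]);
translate([0, 363, 479]) cube([454, 30, 466]);


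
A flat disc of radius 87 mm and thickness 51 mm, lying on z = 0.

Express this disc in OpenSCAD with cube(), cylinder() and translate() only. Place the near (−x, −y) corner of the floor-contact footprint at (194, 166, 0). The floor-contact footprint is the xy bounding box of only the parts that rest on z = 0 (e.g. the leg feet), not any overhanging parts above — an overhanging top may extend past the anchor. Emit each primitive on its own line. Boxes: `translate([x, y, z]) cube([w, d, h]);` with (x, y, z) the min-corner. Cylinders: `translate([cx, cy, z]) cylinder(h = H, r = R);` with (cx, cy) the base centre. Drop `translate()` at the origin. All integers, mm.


translate([281, 253, 0]) cylinder(h = 51, r = 87);


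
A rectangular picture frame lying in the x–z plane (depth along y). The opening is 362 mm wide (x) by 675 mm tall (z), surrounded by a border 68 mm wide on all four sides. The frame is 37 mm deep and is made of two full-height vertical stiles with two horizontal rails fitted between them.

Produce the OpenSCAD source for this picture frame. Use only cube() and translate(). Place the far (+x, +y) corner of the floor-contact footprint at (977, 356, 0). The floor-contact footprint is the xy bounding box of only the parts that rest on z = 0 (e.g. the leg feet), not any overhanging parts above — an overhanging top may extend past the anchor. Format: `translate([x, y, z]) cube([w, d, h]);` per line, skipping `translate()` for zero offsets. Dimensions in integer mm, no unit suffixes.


translate([479, 319, 0]) cube([68, 37, 811]);
translate([909, 319, 0]) cube([68, 37, 811]);
translate([547, 319, 0]) cube([362, 37, 68]);
translate([547, 319, 743]) cube([362, 37, 68]);


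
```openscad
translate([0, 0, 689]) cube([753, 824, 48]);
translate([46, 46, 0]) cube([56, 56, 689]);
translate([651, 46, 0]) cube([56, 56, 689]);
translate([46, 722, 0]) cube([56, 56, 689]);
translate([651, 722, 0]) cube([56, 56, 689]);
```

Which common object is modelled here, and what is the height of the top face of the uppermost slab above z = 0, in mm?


A table. The table height is 737 mm.

A 753×824×48 slab sits at z = 689 on four 56 mm square posts — a table. The top surface is at 689 + 48 = 737 mm.


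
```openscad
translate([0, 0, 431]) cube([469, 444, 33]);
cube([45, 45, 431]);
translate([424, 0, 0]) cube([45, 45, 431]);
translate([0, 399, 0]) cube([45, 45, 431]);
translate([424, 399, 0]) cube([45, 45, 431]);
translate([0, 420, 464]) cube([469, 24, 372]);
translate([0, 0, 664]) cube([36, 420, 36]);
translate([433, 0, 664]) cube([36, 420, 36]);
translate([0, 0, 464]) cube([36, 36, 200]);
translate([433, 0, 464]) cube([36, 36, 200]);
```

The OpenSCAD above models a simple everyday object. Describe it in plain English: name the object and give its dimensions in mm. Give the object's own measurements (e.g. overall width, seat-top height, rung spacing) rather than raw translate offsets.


A chair. The seat is a 469×444×33 mm slab with its top at z = 464 mm, on four 45×45 mm corner legs (flush with the seat edges, standing on z = 0). A flat backrest 24 mm thick, 372 mm tall, spans the full seat width and rises from the seat top along its +y edge, rear face flush with the rear of the seat. Two armrests of 36×36 mm section run along each side from the seat's front edge to the front of the backrest, top faces 236 mm above the seat top and outer faces flush with the seat's x-edges; a 36×36 mm post under the front of each armrest stands on the seat at the front corner.


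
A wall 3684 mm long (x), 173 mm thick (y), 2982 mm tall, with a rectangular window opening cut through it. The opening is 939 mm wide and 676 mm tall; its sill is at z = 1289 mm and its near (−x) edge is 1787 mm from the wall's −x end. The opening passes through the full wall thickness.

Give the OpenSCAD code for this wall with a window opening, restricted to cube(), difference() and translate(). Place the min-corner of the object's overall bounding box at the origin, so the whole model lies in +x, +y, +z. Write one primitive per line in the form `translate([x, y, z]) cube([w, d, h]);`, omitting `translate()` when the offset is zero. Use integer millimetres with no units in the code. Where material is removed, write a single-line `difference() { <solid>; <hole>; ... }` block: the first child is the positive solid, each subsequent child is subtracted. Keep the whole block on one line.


difference() { cube([3684, 173, 2982]); translate([1787, 0, 1289]) cube([939, 173, 676]); }


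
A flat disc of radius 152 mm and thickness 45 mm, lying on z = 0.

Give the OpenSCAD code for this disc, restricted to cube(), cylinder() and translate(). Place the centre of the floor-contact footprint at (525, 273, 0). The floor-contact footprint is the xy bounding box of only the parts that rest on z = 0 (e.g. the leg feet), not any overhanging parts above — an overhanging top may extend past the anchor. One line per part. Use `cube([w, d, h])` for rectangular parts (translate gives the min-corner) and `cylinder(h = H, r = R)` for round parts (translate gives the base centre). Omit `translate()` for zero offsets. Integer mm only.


translate([525, 273, 0]) cylinder(h = 45, r = 152);


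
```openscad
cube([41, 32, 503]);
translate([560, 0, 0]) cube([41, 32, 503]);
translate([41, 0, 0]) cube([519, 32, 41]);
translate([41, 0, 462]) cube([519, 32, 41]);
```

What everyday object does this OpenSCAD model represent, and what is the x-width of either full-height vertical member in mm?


A picture frame. The border width is 41 mm.

Four thin pieces enclosing a rectangular opening — a picture frame. The two full-height stiles are 503 mm tall; the top rail sits at z = 462 and is 41 mm tall, so the border above the opening is 503 − 462 = 41 mm, matching the stile x-width.


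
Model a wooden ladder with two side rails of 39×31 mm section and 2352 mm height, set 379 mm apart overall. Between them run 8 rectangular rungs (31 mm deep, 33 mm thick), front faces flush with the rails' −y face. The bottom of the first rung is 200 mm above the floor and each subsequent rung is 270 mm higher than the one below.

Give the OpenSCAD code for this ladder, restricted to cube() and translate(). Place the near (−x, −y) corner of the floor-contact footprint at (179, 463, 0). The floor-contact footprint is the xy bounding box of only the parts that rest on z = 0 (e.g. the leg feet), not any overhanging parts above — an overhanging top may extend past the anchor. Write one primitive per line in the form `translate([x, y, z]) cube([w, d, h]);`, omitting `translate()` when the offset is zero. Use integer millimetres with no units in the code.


// rung span = 379 - 2*39 = 301
// rung[k] z = 200 + k*270
translate([179, 463, 0]) cube([39, 31, 2352]);
translate([519, 463, 0]) cube([39, 31, 2352]);
translate([218, 463, 200]) cube([301, 31, 33]);
translate([218, 463, 470]) cube([301, 31, 33]);
translate([218, 463, 740]) cube([301, 31, 33]);
translate([218, 463, 1010]) cube([301, 31, 33]);
translate([218, 463, 1280]) cube([301, 31, 33]);
translate([218, 463, 1550]) cube([301, 31, 33]);
translate([218, 463, 1820]) cube([301, 31, 33]);
translate([218, 463, 2090]) cube([301, 31, 33]);


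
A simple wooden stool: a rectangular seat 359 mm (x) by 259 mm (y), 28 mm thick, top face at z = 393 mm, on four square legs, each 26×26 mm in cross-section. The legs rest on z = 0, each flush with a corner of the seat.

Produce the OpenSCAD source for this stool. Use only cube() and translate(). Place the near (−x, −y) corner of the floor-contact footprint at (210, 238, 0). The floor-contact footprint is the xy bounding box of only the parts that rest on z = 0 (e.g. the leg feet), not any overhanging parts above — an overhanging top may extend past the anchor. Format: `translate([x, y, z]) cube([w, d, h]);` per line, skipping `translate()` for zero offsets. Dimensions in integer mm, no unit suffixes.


// leg_h = 393 - 28 = 365
translate([210, 238, 365]) cube([359, 259, 28]);
translate([210, 238, 0]) cube([26, 26, 365]);
translate([543, 238, 0]) cube([26, 26, 365]);
translate([210, 471, 0]) cube([26, 26, 365]);
translate([543, 471, 0]) cube([26, 26, 365]);


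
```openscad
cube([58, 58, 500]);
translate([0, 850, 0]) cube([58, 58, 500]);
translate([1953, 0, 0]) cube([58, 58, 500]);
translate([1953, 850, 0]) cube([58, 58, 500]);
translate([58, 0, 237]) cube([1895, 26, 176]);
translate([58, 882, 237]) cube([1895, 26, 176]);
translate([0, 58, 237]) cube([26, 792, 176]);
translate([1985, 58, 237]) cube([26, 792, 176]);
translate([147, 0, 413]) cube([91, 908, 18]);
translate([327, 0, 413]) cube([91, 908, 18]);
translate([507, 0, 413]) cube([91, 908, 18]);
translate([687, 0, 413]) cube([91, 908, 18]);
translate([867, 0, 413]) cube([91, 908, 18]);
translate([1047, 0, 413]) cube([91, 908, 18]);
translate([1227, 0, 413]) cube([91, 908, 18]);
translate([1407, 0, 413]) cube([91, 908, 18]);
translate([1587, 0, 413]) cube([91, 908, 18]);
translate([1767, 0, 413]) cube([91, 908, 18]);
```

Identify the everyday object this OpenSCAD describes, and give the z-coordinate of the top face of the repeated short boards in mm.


A bed frame. The slat-top height is 431 mm.

Four posts, four rails, and a row of slats — a bed frame. Slats sit on the rails at z = 237 + 176 = 413; with slat thickness 18, the top is 431 mm.


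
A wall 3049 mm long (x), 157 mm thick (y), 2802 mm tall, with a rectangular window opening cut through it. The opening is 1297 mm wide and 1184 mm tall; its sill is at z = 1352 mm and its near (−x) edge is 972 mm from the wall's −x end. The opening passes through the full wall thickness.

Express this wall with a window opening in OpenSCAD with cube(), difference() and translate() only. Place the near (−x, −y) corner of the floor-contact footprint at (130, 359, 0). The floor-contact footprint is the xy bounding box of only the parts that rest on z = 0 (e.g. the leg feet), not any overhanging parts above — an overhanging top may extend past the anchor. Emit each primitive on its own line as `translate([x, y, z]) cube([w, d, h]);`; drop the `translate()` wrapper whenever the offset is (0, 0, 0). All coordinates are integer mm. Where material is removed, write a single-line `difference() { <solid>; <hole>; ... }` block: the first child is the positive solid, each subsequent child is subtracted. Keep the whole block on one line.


difference() { translate([130, 359, 0]) cube([3049, 157, 2802]); translate([1102, 359, 1352]) cube([1297, 157, 1184]); }


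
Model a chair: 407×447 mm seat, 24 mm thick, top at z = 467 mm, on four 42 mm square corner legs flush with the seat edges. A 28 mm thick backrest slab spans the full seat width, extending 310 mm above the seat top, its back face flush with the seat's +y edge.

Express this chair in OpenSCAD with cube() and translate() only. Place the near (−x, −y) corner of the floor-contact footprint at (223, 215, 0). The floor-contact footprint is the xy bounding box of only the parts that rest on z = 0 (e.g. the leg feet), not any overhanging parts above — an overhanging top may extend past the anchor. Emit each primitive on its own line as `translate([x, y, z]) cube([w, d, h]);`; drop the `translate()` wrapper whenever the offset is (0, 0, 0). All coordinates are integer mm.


// leg_h = 467 - 24 = 443
translate([223, 215, 443]) cube([407, 447, 24]);
translate([223, 215, 0]) cube([42, 42, 443]);
translate([588, 215, 0]) cube([42, 42, 443]);
translate([223, 620, 0]) cube([42, 42, 443]);
translate([588, 620, 0]) cube([42, 42, 443]);
translate([223, 634, 467]) cube([407, 28, 310]);


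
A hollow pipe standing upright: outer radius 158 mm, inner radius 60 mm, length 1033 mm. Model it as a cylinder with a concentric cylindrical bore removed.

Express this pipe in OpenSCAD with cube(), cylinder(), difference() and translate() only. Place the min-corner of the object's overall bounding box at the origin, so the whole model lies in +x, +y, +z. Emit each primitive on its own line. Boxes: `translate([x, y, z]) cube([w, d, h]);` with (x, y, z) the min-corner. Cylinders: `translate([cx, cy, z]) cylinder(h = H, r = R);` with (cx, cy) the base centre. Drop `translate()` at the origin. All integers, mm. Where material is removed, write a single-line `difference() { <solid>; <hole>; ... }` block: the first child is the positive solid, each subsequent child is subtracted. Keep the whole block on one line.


difference() { translate([158, 158, 0]) cylinder(h = 1033, r = 158); translate([158, 158, 0]) cylinder(h = 1033, r = 60); }


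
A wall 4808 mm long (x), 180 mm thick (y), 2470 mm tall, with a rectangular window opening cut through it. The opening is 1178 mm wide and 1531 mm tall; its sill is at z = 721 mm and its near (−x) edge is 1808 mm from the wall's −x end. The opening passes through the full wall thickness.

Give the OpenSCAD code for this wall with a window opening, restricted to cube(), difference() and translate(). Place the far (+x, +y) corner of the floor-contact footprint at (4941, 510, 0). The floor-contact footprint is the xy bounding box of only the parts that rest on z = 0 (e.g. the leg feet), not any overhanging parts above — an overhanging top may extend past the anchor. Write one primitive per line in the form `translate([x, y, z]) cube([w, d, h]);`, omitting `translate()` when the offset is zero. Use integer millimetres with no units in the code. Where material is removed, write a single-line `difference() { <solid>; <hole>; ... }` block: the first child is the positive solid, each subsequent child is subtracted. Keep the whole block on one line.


difference() { translate([133, 330, 0]) cube([4808, 180, 2470]); translate([1941, 330, 721]) cube([1178, 180, 1531]); }


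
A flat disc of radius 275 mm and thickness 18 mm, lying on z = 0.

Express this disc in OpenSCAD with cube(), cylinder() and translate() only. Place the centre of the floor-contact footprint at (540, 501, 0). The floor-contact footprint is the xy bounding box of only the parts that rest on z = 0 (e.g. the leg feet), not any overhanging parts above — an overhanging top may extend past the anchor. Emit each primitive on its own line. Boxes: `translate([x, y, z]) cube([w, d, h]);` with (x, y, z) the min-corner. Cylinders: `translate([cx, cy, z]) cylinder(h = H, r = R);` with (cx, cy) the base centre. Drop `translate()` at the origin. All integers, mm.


translate([540, 501, 0]) cylinder(h = 18, r = 275);


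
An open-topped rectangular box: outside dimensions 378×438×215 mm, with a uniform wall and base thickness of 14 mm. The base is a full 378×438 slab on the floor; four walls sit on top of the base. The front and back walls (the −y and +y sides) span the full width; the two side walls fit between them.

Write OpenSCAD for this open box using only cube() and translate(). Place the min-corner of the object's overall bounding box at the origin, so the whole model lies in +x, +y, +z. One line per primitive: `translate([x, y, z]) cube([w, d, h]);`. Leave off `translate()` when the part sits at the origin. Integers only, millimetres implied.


cube([378, 438, 14]);
translate([0, 0, 14]) cube([378, 14, 201]);
translate([0, 424, 14]) cube([378, 14, 201]);
translate([0, 14, 14]) cube([14, 410, 201]);
translate([364, 14, 14]) cube([14, 410, 201]);


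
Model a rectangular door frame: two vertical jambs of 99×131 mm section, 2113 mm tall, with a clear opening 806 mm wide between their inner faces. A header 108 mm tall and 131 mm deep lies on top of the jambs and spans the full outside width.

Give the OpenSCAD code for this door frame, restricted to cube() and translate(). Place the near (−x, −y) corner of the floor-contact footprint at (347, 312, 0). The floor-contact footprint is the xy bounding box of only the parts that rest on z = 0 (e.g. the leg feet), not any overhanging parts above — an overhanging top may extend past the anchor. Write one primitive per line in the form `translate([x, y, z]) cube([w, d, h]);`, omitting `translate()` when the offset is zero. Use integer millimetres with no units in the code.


translate([347, 312, 0]) cube([99, 131, 2113]);
translate([1252, 312, 0]) cube([99, 131, 2113]);
translate([347, 312, 2113]) cube([1004, 131, 108]);


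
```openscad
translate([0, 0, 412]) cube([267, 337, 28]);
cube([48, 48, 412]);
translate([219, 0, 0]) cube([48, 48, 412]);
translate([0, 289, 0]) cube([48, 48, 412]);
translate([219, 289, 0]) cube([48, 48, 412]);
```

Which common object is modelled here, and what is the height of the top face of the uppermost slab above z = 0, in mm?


A stool. The seat height is 440 mm.

A 267×337×28 slab at z = 412 on four corner posts — a stool. The seat top is 412 + 28 = 440 mm.


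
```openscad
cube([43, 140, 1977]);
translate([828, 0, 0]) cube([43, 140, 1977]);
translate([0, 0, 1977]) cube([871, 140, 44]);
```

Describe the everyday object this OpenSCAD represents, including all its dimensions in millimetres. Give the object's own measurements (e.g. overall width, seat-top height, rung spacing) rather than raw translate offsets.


A door frame. The clear opening is 785 mm wide and 1977 mm high. Two 43 mm wide jambs, 140 mm deep, stand either side of the opening from the floor to the top of the opening. A 44 mm thick head sits across the top of both jambs, spanning the full outside width of the frame.


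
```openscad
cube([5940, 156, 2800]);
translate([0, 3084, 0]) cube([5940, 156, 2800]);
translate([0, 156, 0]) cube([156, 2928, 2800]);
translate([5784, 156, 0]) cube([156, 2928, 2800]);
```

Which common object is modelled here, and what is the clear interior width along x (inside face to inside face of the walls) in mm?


A house (or room) frame. The interior width is 5628 mm.

Four 2800 mm walls enclosing a rectangle with no floor or roof — a room or house frame. Outside width is 5940 mm and wall thickness is 156 mm, so the interior width is 5940 − 2 × 156 = 5628 mm.


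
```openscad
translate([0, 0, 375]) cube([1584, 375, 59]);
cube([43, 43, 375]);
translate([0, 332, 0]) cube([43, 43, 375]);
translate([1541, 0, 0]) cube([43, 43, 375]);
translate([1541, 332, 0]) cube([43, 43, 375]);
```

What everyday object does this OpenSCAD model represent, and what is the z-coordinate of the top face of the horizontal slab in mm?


A bench. The seat-top height is 434 mm.

A long slab on four corner posts — a bench. The slab sits at z = 375 with thickness 59, so the top is 375 + 59 = 434 mm.


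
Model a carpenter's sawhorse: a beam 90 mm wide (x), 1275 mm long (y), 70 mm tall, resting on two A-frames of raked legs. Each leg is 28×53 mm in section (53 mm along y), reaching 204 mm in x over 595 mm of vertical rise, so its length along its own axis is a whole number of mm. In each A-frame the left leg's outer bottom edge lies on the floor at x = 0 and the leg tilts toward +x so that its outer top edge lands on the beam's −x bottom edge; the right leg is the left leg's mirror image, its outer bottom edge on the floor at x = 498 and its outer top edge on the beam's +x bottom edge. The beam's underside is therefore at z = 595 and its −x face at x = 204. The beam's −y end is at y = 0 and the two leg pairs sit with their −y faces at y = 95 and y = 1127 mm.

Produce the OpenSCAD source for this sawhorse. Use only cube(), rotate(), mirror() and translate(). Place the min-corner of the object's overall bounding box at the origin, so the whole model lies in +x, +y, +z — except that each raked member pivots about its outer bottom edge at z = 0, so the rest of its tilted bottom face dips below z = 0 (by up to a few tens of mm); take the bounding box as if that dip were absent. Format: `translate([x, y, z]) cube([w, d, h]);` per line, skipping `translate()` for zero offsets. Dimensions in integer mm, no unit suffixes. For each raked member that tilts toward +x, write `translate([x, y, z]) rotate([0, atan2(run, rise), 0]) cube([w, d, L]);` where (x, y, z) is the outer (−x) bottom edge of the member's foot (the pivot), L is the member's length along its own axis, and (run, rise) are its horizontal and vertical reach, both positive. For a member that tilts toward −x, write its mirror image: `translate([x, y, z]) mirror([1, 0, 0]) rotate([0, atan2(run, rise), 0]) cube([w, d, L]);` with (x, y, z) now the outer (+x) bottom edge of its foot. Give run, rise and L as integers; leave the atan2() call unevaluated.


// leg length = √(204² + 595²) = 629
// right-leg outer foot x = 2·204 + 90 = 498
// beam min-corner = (204, 0, 595)
translate([204, 0, 595]) cube([90, 1275, 70]);
translate([0, 95, 0]) rotate([0, atan2(204, 595), 0]) cube([28, 53, 629]);
translate([498, 95, 0]) mirror([1, 0, 0]) rotate([0, atan2(204, 595), 0]) cube([28, 53, 629]);
translate([0, 1127, 0]) rotate([0, atan2(204, 595), 0]) cube([28, 53, 629]);
translate([498, 1127, 0]) mirror([1, 0, 0]) rotate([0, atan2(204, 595), 0]) cube([28, 53, 629]);


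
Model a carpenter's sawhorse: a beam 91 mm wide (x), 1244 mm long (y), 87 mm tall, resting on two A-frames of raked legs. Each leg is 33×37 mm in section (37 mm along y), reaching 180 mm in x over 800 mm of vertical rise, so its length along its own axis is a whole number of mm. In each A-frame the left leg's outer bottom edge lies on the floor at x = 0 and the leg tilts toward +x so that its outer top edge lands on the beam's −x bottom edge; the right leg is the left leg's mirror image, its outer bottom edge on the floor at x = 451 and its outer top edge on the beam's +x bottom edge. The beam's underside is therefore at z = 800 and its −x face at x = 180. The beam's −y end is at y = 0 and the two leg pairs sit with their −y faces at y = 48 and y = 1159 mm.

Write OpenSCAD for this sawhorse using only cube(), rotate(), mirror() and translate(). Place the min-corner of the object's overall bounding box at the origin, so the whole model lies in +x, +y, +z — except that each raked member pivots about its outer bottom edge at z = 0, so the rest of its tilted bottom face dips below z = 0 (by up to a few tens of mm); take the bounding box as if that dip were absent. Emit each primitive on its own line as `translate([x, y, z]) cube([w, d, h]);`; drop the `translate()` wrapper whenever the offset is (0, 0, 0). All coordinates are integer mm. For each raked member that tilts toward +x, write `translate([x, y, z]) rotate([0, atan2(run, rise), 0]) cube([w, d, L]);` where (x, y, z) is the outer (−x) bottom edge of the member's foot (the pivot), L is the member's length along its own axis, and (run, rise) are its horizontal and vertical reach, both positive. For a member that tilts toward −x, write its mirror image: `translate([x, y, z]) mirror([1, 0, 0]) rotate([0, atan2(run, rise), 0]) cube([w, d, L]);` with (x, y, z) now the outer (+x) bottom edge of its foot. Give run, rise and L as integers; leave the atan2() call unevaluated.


translate([180, 0, 800]) cube([91, 1244, 87]);
translate([0, 48, 0]) rotate([0, atan2(180, 800), 0]) cube([33, 37, 820]);
translate([451, 48, 0]) mirror([1, 0, 0]) rotate([0, atan2(180, 800), 0]) cube([33, 37, 820]);
translate([0, 1159, 0]) rotate([0, atan2(180, 800), 0]) cube([33, 37, 820]);
translate([451, 1159, 0]) mirror([1, 0, 0]) rotate([0, atan2(180, 800), 0]) cube([33, 37, 820]);
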